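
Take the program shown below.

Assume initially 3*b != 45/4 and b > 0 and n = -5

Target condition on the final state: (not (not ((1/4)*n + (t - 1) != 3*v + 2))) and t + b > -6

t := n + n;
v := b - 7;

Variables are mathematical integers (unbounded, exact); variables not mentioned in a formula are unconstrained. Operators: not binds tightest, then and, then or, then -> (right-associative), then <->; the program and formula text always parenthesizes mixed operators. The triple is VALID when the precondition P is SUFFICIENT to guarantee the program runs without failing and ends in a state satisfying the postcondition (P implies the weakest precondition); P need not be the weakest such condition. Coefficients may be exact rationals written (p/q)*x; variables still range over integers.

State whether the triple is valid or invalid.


Working backward. After the program, the postcondition (not (not ((1/4)*n + (t - 1) != 3*v + 2))) and t + b > -6 must hold; in canonical form it is (1/4)*n + t != 3*v + 3 and b + t > -6.
Before v := b - 7: (1/4)*n + t != 3*b - 18 and b + t > -6
Before t := n + n: (9/4)*n != 3*b - 18 and b + 2*n > -6
The weakest precondition is (9/4)*n != 3*b - 18 and b + 2*n > -6.
Check whether 3*b != 45/4 and b > 0 and n = -5 implies it.
Countermodel: at the initial state b = 1, n = -5, the precondition holds but the weakest precondition fails.
Answer: invalid


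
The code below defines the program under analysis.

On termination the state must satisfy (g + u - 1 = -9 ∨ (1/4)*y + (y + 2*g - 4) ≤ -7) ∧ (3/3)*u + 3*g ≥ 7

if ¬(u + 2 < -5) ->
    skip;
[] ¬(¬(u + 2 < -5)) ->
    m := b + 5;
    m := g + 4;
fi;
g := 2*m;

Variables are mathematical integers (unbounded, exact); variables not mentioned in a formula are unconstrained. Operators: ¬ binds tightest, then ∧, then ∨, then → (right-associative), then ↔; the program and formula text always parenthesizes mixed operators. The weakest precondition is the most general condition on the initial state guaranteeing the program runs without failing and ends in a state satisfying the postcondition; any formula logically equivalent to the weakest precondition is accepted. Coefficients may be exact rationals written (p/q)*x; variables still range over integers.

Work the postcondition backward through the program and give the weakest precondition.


Working backward. After the program, the postcondition (g + u - 1 = -9 ∨ (1/4)*y + (y + 2*g - 4) ≤ -7) ∧ (3/3)*u + 3*g ≥ 7 must hold; in canonical form it is (g + u = -8 ∨ 2*g + (5/4)*y ≤ -3) ∧ 3*g + u ≥ 7.
Before g := 2*m: (2*m + u = -8 ∨ 4*m + (5/4)*y ≤ -3) ∧ 6*m + u ≥ 7
Then branch requires (2*m + u = -8 ∨ 4*m + (5/4)*y ≤ -3) ∧ 6*m + u ≥ 7; else branch requires (2*g + u = -16 ∨ 4*g + (5/4)*y ≤ -19) ∧ 6*g + u ≥ -17.
Before the if: ((¬(u < -7)) → ((2*m + u = -8 ∨ 4*m + (5/4)*y ≤ -3) ∧ 6*m + u ≥ 7)) ∧ (u < -7 → ((2*g + u = -16 ∨ 4*g + (5/4)*y ≤ -19) ∧ 6*g + u ≥ -17))
Answer: WP = ((¬(u < -7)) → ((2*m + u = -8 ∨ 4*m + (5/4)*y ≤ -3) ∧ 6*m + u ≥ 7)) ∧ (u < -7 → ((2*g + u = -16 ∨ 4*g + (5/4)*y ≤ -19) ∧ 6*g + u ≥ -17))


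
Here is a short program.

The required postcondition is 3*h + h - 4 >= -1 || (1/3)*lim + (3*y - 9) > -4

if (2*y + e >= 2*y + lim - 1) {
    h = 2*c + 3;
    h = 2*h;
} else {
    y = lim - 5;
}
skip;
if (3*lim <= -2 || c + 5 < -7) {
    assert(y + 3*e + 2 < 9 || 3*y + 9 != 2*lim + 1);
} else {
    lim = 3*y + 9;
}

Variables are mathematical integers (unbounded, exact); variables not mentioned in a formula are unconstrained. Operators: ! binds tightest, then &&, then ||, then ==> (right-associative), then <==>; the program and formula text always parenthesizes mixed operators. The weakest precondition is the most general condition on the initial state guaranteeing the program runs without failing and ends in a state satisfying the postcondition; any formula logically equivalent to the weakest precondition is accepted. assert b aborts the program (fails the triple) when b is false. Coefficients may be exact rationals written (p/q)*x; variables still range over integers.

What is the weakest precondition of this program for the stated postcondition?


Working backward. After the program, the postcondition 3*h + h - 4 >= -1 || (1/3)*lim + (3*y - 9) > -4 must hold; in canonical form it is 4*h >= 3 || (1/3)*lim + 3*y > 5.
Then branch requires (3*e + y < 7 || 3*y != 2*lim - 8) && (4*h >= 3 || (1/3)*lim + 3*y > 5); else branch requires 4*h >= 3 || 4*y > 2.
Before the if: ((3*lim <= -2 || c < -12) ==> ((3*e + y < 7 || 3*y != 2*lim - 8) && (4*h >= 3 || (1/3)*lim + 3*y > 5))) && ((!(3*lim <= -2 || c < -12)) ==> (4*h >= 3 || 4*y > 2))
Before skip: ((3*lim <= -2 || c < -12) ==> ((3*e + y < 7 || 3*y != 2*lim - 8) && (4*h >= 3 || (1/3)*lim + 3*y > 5))) && ((!(3*lim <= -2 || c < -12)) ==> (4*h >= 3 || 4*y > 2))
Then branch requires ((3*lim <= -2 || c < -12) ==> ((3*e + y < 7 || 3*y != 2*lim - 8) && (16*c >= -21 || (1/3)*lim + 3*y > 5))) && ((!(3*lim <= -2 || c < -12)) ==> (16*c >= -21 || 4*y > 2)); else branch requires ((3*lim <= -2 || c < -12) ==> ((3*e + lim < 12 || lim != 7) && (4*h >= 3 || (10/3)*lim > 20))) && ((!(3*lim <= -2 || c < -12)) ==> (4*h >= 3 || 4*lim > 22)).
Before the if: (e >= lim - 1 ==> (((3*lim <= -2 || c < -12) ==> ((3*e + y < 7 || 3*y != 2*lim - 8) && (16*c >= -21 || (1/3)*lim + 3*y > 5))) && ((!(3*lim <= -2 || c < -12)) ==> (16*c >= -21 || 4*y > 2)))) && ((!(e >= lim - 1)) ==> (((3*lim <= -2 || c < -12) ==> ((3*e + lim < 12 || lim != 7) && (4*h >= 3 || (10/3)*lim > 20))) && ((!(3*lim <= -2 || c < -12)) ==> (4*h >= 3 || 4*lim > 22))))
Answer: WP = (e >= lim - 1 ==> (((3*lim <= -2 || c < -12) ==> ((3*e + y < 7 || 3*y != 2*lim - 8) && (16*c >= -21 || (1/3)*lim + 3*y > 5))) && ((!(3*lim <= -2 || c < -12)) ==> (16*c >= -21 || 4*y > 2)))) && ((!(e >= lim - 1)) ==> (((3*lim <= -2 || c < -12) ==> ((3*e + lim < 12 || lim != 7) && (4*h >= 3 || (10/3)*lim > 20))) && ((!(3*lim <= -2 || c < -12)) ==> (4*h >= 3 || 4*lim > 22))))


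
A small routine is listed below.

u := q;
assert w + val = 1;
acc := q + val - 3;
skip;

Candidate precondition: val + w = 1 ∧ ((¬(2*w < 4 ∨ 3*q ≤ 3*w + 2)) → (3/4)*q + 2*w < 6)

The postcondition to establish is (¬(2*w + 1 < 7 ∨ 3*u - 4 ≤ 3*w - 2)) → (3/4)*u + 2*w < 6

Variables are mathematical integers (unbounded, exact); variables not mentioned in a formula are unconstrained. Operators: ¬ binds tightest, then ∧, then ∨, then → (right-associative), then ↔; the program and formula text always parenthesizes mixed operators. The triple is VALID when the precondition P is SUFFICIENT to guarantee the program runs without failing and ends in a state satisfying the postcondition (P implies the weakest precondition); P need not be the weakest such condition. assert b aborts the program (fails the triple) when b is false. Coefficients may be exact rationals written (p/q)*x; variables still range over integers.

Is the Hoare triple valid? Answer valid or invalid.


Working backward. After the program, the postcondition (¬(2*w + 1 < 7 ∨ 3*u - 4 ≤ 3*w - 2)) → (3/4)*u + 2*w < 6 must hold; in canonical form it is (¬(2*w < 6 ∨ 3*u ≤ 3*w + 2)) → (3/4)*u + 2*w < 6.
Before skip: (¬(2*w < 6 ∨ 3*u ≤ 3*w + 2)) → (3/4)*u + 2*w < 6
Before acc := q + val - 3: (¬(2*w < 6 ∨ 3*u ≤ 3*w + 2)) → (3/4)*u + 2*w < 6
Before assert w + val = 1: val + w = 1 ∧ ((¬(2*w < 6 ∨ 3*u ≤ 3*w + 2)) → (3/4)*u + 2*w < 6)
Before u := q: val + w = 1 ∧ ((¬(2*w < 6 ∨ 3*q ≤ 3*w + 2)) → (3/4)*q + 2*w < 6)
The weakest precondition is val + w = 1 ∧ ((¬(2*w < 6 ∨ 3*q ≤ 3*w + 2)) → (3/4)*q + 2*w < 6).
Check whether val + w = 1 ∧ ((¬(2*w < 4 ∨ 3*q ≤ 3*w + 2)) → (3/4)*q + 2*w < 6) implies it.
Every state satisfying the precondition satisfies the weakest precondition: the implication holds.
Answer: valid


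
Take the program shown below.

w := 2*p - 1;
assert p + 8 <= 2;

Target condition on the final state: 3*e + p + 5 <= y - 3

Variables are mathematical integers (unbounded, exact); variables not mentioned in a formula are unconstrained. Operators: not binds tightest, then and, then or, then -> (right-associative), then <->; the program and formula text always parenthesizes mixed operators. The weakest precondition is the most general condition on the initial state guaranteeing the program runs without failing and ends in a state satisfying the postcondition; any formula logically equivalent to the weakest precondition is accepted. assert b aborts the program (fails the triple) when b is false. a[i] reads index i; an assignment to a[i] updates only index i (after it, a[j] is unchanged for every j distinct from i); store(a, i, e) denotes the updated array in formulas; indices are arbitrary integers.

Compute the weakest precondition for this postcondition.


Working backward. After the program, the postcondition 3*e + p + 5 <= y - 3 must hold; in canonical form it is 3*e + p <= y - 8.
Before assert p + 8 <= 2: p <= -6 and 3*e + p <= y - 8
Before w := 2*p - 1: p <= -6 and 3*e + p <= y - 8
Answer: WP = p <= -6 and 3*e + p <= y - 8


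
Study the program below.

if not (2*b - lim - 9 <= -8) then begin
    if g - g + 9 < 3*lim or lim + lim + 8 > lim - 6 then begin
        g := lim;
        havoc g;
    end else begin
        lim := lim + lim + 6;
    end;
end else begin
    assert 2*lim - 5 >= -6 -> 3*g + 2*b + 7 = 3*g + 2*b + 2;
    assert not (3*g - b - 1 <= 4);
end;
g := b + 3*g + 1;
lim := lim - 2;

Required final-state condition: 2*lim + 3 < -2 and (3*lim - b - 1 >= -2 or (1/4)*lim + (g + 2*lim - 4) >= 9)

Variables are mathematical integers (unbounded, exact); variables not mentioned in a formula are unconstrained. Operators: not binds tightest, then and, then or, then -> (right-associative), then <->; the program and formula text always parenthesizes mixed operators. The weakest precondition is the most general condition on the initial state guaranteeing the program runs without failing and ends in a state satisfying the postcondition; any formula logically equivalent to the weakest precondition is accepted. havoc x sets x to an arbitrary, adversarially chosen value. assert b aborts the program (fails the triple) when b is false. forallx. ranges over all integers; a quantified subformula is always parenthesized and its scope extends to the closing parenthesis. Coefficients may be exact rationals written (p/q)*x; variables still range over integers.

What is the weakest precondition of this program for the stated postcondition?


Working backward. After the program, the postcondition 2*lim + 3 < -2 and (3*lim - b - 1 >= -2 or (1/4)*lim + (g + 2*lim - 4) >= 9) must hold; in canonical form it is 2*lim < -5 and (3*lim >= b - 1 or g + (9/4)*lim >= 13).
Before lim := lim - 2: 2*lim < -1 and (3*lim >= b + 5 or g + (9/4)*lim >= 35/2)
Before g := b + 3*g + 1: 2*lim < -1 and (3*lim >= b + 5 or b + 3*g + (9/4)*lim >= 33/2)
Then branch requires ((3*lim > 9 or lim > -14) -> (forall g_1. (2*lim < -1 and (3*lim >= b + 5 or b + 3*g_1 + (9/4)*lim >= 33/2)))) and ((not (3*lim > 9 or lim > -14)) -> (4*lim < -13 and (6*lim >= b - 13 or b + 3*g + (9/2)*lim >= 3))); else branch requires (not (2*lim >= -1)) and (not (3*g <= b + 5)) and 2*lim < -1 and (3*lim >= b + 5 or b + 3*g + (9/4)*lim >= 33/2).
Before the if: ((not (2*b <= lim + 1)) -> (((3*lim > 9 or lim > -14) -> (forall g_1. (2*lim < -1 and (3*lim >= b + 5 or b + 3*g_1 + (9/4)*lim >= 33/2)))) and ((not (3*lim > 9 or lim > -14)) -> (4*lim < -13 and (6*lim >= b - 13 or b + 3*g + (9/2)*lim >= 3))))) and (2*b <= lim + 1 -> ((not (2*lim >= -1)) and (not (3*g <= b + 5)) and 2*lim < -1 and (3*lim >= b + 5 or b + 3*g + (9/4)*lim >= 33/2)))
Answer: WP = ((not (2*b <= lim + 1)) -> (((3*lim > 9 or lim > -14) -> (forall g_1. (2*lim < -1 and (3*lim >= b + 5 or b + 3*g_1 + (9/4)*lim >= 33/2)))) and ((not (3*lim > 9 or lim > -14)) -> (4*lim < -13 and (6*lim >= b - 13 or b + 3*g + (9/2)*lim >= 3))))) and (2*b <= lim + 1 -> ((not (2*lim >= -1)) and (not (3*g <= b + 5)) and 2*lim < -1 and (3*lim >= b + 5 or b + 3*g + (9/4)*lim >= 33/2)))


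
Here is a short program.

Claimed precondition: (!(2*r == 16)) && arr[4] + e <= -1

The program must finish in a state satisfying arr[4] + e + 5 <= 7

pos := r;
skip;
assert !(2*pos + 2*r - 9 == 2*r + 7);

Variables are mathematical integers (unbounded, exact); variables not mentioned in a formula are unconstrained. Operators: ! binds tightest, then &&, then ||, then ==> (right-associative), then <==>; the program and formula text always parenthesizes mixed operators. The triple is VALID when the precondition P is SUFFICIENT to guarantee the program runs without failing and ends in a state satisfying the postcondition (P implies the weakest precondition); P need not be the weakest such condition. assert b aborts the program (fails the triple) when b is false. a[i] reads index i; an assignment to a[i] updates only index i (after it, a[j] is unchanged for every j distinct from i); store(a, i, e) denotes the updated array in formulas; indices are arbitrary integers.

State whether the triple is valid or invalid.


Working backward. After the program, the postcondition arr[4] + e + 5 <= 7 must hold; in canonical form it is arr[4] + e <= 2.
Before assert !(2*pos + 2*r - 9 == 2*r + 7): (!(2*pos == 16)) && arr[4] + e <= 2
Before skip: (!(2*pos == 16)) && arr[4] + e <= 2
Before pos := r: (!(2*r == 16)) && arr[4] + e <= 2
The weakest precondition is (!(2*r == 16)) && arr[4] + e <= 2.
Check whether (!(2*r == 16)) && arr[4] + e <= -1 implies it.
Every state satisfying the precondition satisfies the weakest precondition: the implication holds.
Answer: valid


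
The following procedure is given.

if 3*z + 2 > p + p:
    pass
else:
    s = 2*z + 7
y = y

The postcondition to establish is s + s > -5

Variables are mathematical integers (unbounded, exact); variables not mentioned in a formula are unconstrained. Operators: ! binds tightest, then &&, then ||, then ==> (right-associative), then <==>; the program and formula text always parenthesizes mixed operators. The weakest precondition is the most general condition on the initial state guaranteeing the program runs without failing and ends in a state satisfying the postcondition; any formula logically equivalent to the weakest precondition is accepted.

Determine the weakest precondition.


Working backward. After the program, the postcondition s + s > -5 must hold; in canonical form it is 2*s > -5.
Before y := y: 2*s > -5
Then branch requires 2*s > -5; else branch requires 4*z > -19.
Before the if: (3*z > 2*p - 2 ==> 2*s > -5) && ((!(3*z > 2*p - 2)) ==> 4*z > -19)
Answer: WP = (3*z > 2*p - 2 ==> 2*s > -5) && ((!(3*z > 2*p - 2)) ==> 4*z > -19)


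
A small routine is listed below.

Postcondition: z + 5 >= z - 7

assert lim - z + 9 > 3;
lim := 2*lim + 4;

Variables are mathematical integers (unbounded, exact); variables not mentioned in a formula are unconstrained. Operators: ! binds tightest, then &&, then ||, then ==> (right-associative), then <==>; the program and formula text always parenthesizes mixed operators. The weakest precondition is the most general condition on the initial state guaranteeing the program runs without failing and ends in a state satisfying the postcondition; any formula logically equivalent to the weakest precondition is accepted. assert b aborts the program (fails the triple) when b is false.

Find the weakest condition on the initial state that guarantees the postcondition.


Working backward. After the program, the postcondition z + 5 >= z - 7 must hold; in canonical form it is true.
Before lim := 2*lim + 4: true
Before assert lim - z + 9 > 3: lim > z - 6
Answer: WP = lim > z - 6


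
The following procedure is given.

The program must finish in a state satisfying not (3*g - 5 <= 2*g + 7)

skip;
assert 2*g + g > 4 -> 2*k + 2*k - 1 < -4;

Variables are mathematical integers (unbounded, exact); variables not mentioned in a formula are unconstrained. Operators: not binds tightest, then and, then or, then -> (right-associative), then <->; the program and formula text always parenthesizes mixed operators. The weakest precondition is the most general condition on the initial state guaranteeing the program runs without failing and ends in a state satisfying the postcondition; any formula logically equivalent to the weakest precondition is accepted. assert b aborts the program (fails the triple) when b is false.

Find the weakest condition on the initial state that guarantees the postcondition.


Working backward. After the program, the postcondition not (3*g - 5 <= 2*g + 7) must hold; in canonical form it is not (g <= 12).
Before assert 2*g + g > 4 -> 2*k + 2*k - 1 < -4: (3*g > 4 -> 4*k < -3) and (not (g <= 12))
Before skip: (3*g > 4 -> 4*k < -3) and (not (g <= 12))
Answer: WP = (3*g > 4 -> 4*k < -3) and (not (g <= 12))


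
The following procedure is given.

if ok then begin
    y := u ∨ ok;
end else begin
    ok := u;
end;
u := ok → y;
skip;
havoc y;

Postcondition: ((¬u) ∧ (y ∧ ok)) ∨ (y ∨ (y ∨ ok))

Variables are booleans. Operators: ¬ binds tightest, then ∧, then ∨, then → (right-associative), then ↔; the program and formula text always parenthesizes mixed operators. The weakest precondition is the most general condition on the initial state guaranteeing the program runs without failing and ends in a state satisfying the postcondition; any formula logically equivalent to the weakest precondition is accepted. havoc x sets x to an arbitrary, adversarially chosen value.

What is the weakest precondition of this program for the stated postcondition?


Working backward. After the program, the postcondition ((¬u) ∧ (y ∧ ok)) ∨ (y ∨ (y ∨ ok)) must hold; in canonical form it is ((¬u) ∧ y ∧ ok) ∨ y ∨ ok.
Before havoc y: ok
Before skip: ok
Before u := ok → y: ok
Then branch requires ok; else branch requires u.
Before the if: (¬ok) → u
Answer: WP = (¬ok) → u


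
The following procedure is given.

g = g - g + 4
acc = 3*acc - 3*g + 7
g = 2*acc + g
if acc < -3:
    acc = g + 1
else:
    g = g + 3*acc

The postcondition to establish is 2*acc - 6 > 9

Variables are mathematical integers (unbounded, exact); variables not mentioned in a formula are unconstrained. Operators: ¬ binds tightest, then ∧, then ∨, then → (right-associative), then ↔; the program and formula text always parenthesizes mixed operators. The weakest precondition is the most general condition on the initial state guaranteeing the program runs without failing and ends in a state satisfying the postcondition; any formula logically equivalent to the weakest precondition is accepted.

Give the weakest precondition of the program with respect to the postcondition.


Working backward. After the program, the postcondition 2*acc - 6 > 9 must hold; in canonical form it is 2*acc > 15.
Then branch requires 2*g > 13; else branch requires 2*acc > 15.
Before the if: (acc < -3 → 2*g > 13) ∧ ((¬(acc < -3)) → 2*acc > 15)
Before g := 2*acc + g: (acc < -3 → 4*acc + 2*g > 13) ∧ ((¬(acc < -3)) → 2*acc > 15)
Before acc := 3*acc - 3*g + 7: (3*acc < 3*g - 10 → 12*acc > 10*g - 15) ∧ ((¬(3*acc < 3*g - 10)) → 6*acc > 6*g + 1)
Before g := g - g + 4: (3*acc < 2 → 12*acc > 25) ∧ ((¬(3*acc < 2)) → 6*acc > 25)
Answer: WP = (3*acc < 2 → 12*acc > 25) ∧ ((¬(3*acc < 2)) → 6*acc > 25)


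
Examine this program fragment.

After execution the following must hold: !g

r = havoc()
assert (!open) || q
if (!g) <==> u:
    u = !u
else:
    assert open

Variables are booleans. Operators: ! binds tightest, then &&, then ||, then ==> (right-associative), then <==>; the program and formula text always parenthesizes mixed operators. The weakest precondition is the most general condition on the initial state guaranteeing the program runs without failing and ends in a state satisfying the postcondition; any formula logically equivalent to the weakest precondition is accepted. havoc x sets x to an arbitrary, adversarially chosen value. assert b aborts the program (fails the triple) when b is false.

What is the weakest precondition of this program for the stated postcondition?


Working backward. After the program, !g must hold.
Then branch requires !g; else branch requires open && (!g).
Before the if: (((!g) <==> u) ==> (!g)) && ((!((!g) <==> u)) ==> (open && (!g)))
Before assert (!open) || q: ((!open) || q) && (((!g) <==> u) ==> (!g)) && ((!((!g) <==> u)) ==> (open && (!g)))
Before havoc r: ((!open) || q) && (((!g) <==> u) ==> (!g)) && ((!((!g) <==> u)) ==> (open && (!g)))
Answer: WP = ((!open) || q) && (((!g) <==> u) ==> (!g)) && ((!((!g) <==> u)) ==> (open && (!g)))


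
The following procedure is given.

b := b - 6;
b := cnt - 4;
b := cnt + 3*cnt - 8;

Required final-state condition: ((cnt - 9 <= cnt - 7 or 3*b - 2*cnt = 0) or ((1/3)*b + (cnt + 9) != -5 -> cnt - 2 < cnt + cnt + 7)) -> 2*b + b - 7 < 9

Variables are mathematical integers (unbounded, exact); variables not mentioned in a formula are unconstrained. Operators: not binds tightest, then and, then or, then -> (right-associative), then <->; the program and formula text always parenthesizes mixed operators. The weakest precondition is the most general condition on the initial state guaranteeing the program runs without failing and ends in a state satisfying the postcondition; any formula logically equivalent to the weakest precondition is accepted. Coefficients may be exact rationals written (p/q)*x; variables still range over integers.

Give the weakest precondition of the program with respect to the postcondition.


Working backward. After the program, the postcondition ((cnt - 9 <= cnt - 7 or 3*b - 2*cnt = 0) or ((1/3)*b + (cnt + 9) != -5 -> cnt - 2 < cnt + cnt + 7)) -> 2*b + b - 7 < 9 must hold; in canonical form it is 3*b < 16.
Before b := cnt + 3*cnt - 8: 12*cnt < 40
Before b := cnt - 4: 12*cnt < 40
Before b := b - 6: 12*cnt < 40
Answer: WP = 12*cnt < 40


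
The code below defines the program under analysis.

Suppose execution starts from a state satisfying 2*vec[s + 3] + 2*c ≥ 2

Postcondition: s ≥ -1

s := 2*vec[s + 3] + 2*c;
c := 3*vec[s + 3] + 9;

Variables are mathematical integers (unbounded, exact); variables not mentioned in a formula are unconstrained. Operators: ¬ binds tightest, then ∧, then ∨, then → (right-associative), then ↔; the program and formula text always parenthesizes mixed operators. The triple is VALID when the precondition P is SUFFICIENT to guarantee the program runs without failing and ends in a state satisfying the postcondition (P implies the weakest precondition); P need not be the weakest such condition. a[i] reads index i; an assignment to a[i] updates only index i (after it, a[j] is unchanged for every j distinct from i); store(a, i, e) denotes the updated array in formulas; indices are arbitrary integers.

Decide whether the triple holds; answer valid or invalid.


Working backward. After the program, s ≥ -1 must hold.
Before c := 3*vec[s + 3] + 9: s ≥ -1
Before s := 2*vec[s + 3] + 2*c: 2*vec[s + 3] + 2*c ≥ -1
The weakest precondition is 2*vec[s + 3] + 2*c ≥ -1.
Check whether 2*vec[s + 3] + 2*c ≥ 2 implies it.
Every state satisfying the precondition satisfies the weakest precondition: the implication holds.
Answer: valid


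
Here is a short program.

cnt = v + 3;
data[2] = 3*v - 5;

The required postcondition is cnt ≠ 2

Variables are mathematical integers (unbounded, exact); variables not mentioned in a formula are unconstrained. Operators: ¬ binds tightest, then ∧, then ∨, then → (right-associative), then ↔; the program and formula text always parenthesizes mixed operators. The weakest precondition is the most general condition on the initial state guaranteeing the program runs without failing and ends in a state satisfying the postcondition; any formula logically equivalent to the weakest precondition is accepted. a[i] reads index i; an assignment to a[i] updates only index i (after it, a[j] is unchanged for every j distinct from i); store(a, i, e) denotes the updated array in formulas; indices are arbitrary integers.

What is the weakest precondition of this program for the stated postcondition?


Working backward. After the program, cnt ≠ 2 must hold.
Before data[2] := 3*v - 5: cnt ≠ 2
Before cnt := v + 3: v ≠ -1
Answer: WP = v ≠ -1


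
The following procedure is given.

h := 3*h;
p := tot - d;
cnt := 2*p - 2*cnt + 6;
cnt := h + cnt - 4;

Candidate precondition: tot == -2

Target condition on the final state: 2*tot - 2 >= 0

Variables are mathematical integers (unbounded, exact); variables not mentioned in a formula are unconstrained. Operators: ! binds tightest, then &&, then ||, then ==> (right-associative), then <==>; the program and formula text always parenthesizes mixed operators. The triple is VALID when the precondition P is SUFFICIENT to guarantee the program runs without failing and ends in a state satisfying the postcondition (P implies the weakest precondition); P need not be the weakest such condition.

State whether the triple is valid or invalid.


Working backward. After the program, the postcondition 2*tot - 2 >= 0 must hold; in canonical form it is 2*tot >= 2.
Before cnt := h + cnt - 4: 2*tot >= 2
Before cnt := 2*p - 2*cnt + 6: 2*tot >= 2
Before p := tot - d: 2*tot >= 2
Before h := 3*h: 2*tot >= 2
The weakest precondition is 2*tot >= 2.
Check whether tot == -2 implies it.
Countermodel: at the initial state tot = -2, the precondition holds but the weakest precondition fails.
Answer: invalid


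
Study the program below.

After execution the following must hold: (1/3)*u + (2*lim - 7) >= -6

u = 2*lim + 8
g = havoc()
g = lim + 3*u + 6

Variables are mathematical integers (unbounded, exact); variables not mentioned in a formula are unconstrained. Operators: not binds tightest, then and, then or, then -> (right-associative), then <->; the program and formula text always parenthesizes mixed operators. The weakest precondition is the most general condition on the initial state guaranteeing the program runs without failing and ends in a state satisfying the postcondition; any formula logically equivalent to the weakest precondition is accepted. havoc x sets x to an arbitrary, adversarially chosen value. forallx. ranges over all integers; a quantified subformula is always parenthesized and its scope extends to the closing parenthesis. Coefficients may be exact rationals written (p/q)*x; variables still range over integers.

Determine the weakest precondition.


Working backward. After the program, the postcondition (1/3)*u + (2*lim - 7) >= -6 must hold; in canonical form it is 2*lim + (1/3)*u >= 1.
Before g := lim + 3*u + 6: 2*lim + (1/3)*u >= 1
Before havoc g: 2*lim + (1/3)*u >= 1
Before u := 2*lim + 8: (8/3)*lim >= -5/3
Answer: WP = (8/3)*lim >= -5/3


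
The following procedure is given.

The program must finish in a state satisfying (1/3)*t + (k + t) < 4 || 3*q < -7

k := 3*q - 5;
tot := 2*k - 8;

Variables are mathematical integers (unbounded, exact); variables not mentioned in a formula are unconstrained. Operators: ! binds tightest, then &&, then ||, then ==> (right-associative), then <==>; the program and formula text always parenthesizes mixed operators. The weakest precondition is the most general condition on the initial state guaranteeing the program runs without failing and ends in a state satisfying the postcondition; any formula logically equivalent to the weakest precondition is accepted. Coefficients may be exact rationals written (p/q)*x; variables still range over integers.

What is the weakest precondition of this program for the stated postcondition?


Working backward. After the program, the postcondition (1/3)*t + (k + t) < 4 || 3*q < -7 must hold; in canonical form it is k + (4/3)*t < 4 || 3*q < -7.
Before tot := 2*k - 8: k + (4/3)*t < 4 || 3*q < -7
Before k := 3*q - 5: 3*q + (4/3)*t < 9 || 3*q < -7
Answer: WP = 3*q + (4/3)*t < 9 || 3*q < -7


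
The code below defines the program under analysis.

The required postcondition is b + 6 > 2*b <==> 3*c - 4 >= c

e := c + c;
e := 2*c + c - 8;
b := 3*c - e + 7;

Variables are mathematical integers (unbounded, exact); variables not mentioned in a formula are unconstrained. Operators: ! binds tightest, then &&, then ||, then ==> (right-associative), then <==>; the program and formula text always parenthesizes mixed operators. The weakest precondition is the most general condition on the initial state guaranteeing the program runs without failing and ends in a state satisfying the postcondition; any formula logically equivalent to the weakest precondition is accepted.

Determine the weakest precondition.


Working backward. After the program, the postcondition b + 6 > 2*b <==> 3*c - 4 >= c must hold; in canonical form it is b < 6 <==> 2*c >= 4.
Before b := 3*c - e + 7: 3*c < e - 1 <==> 2*c >= 4
Before e := 2*c + c - 8: !(2*c >= 4)
Before e := c + c: !(2*c >= 4)
Answer: WP = !(2*c >= 4)


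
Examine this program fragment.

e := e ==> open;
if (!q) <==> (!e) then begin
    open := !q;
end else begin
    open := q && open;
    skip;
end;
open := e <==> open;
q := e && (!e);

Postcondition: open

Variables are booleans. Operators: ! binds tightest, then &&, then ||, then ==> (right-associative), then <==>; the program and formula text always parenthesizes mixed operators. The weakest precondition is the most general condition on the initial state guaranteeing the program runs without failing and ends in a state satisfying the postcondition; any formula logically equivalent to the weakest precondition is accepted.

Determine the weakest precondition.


Working backward. After the program, open must hold.
Before q := e && (!e): open
Before open := e <==> open: e <==> open
Then branch requires e <==> (!q); else branch requires e <==> (q && open).
Before the if: (((!q) <==> (!e)) ==> (e <==> (!q))) && ((!((!q) <==> (!e))) ==> (e <==> (q && open)))
Before e := e ==> open: (((!q) <==> (!(e ==> open))) ==> ((e ==> open) <==> (!q))) && ((!((!q) <==> (!(e ==> open)))) ==> ((e ==> open) <==> (q && open)))
Answer: WP = (((!q) <==> (!(e ==> open))) ==> ((e ==> open) <==> (!q))) && ((!((!q) <==> (!(e ==> open)))) ==> ((e ==> open) <==> (q && open)))


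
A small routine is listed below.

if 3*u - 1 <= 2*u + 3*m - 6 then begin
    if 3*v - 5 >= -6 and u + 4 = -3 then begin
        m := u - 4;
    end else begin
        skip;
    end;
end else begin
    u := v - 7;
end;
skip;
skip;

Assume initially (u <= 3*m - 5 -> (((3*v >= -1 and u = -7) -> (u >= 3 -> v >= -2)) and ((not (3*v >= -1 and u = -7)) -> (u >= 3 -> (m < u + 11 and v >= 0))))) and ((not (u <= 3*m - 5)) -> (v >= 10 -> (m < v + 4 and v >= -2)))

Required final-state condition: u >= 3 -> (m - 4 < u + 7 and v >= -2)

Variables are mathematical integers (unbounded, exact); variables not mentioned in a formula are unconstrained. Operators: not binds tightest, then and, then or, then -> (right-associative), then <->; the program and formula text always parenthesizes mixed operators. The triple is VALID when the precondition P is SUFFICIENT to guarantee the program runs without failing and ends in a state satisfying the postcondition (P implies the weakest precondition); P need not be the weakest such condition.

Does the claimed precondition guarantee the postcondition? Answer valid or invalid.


Working backward. After the program, the postcondition u >= 3 -> (m - 4 < u + 7 and v >= -2) must hold; in canonical form it is u >= 3 -> (m < u + 11 and v >= -2).
Before skip: u >= 3 -> (m < u + 11 and v >= -2)
Before skip: u >= 3 -> (m < u + 11 and v >= -2)
Then branch requires ((3*v >= -1 and u = -7) -> (u >= 3 -> v >= -2)) and ((not (3*v >= -1 and u = -7)) -> (u >= 3 -> (m < u + 11 and v >= -2))); else branch requires v >= 10 -> (m < v + 4 and v >= -2).
Before the if: (u <= 3*m - 5 -> (((3*v >= -1 and u = -7) -> (u >= 3 -> v >= -2)) and ((not (3*v >= -1 and u = -7)) -> (u >= 3 -> (m < u + 11 and v >= -2))))) and ((not (u <= 3*m - 5)) -> (v >= 10 -> (m < v + 4 and v >= -2)))
The weakest precondition is (u <= 3*m - 5 -> (((3*v >= -1 and u = -7) -> (u >= 3 -> v >= -2)) and ((not (3*v >= -1 and u = -7)) -> (u >= 3 -> (m < u + 11 and v >= -2))))) and ((not (u <= 3*m - 5)) -> (v >= 10 -> (m < v + 4 and v >= -2))).
Check whether (u <= 3*m - 5 -> (((3*v >= -1 and u = -7) -> (u >= 3 -> v >= -2)) and ((not (3*v >= -1 and u = -7)) -> (u >= 3 -> (m < u + 11 and v >= 0))))) and ((not (u <= 3*m - 5)) -> (v >= 10 -> (m < v + 4 and v >= -2))) implies it.
Every state satisfying the precondition satisfies the weakest precondition: the implication holds.
Answer: valid


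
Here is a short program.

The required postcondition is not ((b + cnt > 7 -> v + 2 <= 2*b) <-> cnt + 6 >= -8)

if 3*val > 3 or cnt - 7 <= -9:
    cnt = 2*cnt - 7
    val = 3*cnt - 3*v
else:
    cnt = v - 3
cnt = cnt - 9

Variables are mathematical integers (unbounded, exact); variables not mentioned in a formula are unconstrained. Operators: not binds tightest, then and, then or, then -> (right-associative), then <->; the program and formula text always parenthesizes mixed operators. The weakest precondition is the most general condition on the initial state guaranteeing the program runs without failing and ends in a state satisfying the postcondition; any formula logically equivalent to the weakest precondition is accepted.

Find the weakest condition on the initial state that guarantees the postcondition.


Working backward. After the program, the postcondition not ((b + cnt > 7 -> v + 2 <= 2*b) <-> cnt + 6 >= -8) must hold; in canonical form it is not ((b + cnt > 7 -> v <= 2*b - 2) <-> cnt >= -14).
Before cnt := cnt - 9: not ((b + cnt > 16 -> v <= 2*b - 2) <-> cnt >= -5)
Then branch requires not ((b + 2*cnt > 23 -> v <= 2*b - 2) <-> 2*cnt >= 2); else branch requires not ((b + v > 19 -> v <= 2*b - 2) <-> v >= -2).
Before the if: ((3*val > 3 or cnt <= -2) -> (not ((b + 2*cnt > 23 -> v <= 2*b - 2) <-> 2*cnt >= 2))) and ((not (3*val > 3 or cnt <= -2)) -> (not ((b + v > 19 -> v <= 2*b - 2) <-> v >= -2)))
Answer: WP = ((3*val > 3 or cnt <= -2) -> (not ((b + 2*cnt > 23 -> v <= 2*b - 2) <-> 2*cnt >= 2))) and ((not (3*val > 3 or cnt <= -2)) -> (not ((b + v > 19 -> v <= 2*b - 2) <-> v >= -2)))


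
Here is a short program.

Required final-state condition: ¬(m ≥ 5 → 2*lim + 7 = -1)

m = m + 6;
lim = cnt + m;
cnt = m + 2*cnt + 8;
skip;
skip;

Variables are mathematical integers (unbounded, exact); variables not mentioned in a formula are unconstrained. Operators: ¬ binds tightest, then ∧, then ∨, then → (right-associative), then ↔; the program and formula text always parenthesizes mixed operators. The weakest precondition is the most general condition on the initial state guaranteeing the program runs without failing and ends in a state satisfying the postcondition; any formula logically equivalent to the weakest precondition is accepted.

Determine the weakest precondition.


Working backward. After the program, the postcondition ¬(m ≥ 5 → 2*lim + 7 = -1) must hold; in canonical form it is ¬(m ≥ 5 → 2*lim = -8).
Before skip: ¬(m ≥ 5 → 2*lim = -8)
Before skip: ¬(m ≥ 5 → 2*lim = -8)
Before cnt := m + 2*cnt + 8: ¬(m ≥ 5 → 2*lim = -8)
Before lim := cnt + m: ¬(m ≥ 5 → 2*cnt + 2*m = -8)
Before m := m + 6: ¬(m ≥ -1 → 2*cnt + 2*m = -20)
Answer: WP = ¬(m ≥ -1 → 2*cnt + 2*m = -20)


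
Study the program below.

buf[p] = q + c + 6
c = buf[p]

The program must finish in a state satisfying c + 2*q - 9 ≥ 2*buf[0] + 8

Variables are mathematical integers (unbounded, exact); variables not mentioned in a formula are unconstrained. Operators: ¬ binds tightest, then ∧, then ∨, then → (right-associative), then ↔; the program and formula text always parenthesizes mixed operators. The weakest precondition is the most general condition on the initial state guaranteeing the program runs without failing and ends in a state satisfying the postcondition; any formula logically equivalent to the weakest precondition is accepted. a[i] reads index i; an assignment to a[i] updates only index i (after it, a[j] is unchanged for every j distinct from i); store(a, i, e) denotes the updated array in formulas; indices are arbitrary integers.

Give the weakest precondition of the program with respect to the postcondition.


Working backward. After the program, the postcondition c + 2*q - 9 ≥ 2*buf[0] + 8 must hold; in canonical form it is c + 2*q ≥ 2*buf[0] + 17.
Before c := buf[p]: buf[p] + 2*q ≥ 2*buf[0] + 17
Before buf[p] := q + c + 6: store(buf, p, c + q + 6)[p] + 2*q ≥ 2*store(buf, p, c + q + 6)[0] + 17
Answer: WP = store(buf, p, c + q + 6)[p] + 2*q ≥ 2*store(buf, p, c + q + 6)[0] + 17


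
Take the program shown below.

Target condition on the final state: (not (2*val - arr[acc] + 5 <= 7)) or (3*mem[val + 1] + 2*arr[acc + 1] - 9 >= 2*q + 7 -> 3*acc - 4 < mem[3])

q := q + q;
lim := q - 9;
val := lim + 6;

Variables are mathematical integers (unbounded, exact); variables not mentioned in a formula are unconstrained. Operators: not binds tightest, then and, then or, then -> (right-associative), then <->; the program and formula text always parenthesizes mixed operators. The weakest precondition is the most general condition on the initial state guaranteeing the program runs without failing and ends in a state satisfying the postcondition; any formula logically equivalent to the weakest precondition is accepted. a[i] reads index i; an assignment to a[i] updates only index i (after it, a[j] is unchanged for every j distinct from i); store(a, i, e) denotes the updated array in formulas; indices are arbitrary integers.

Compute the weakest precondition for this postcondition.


Working backward. After the program, the postcondition (not (2*val - arr[acc] + 5 <= 7)) or (3*mem[val + 1] + 2*arr[acc + 1] - 9 >= 2*q + 7 -> 3*acc - 4 < mem[3]) must hold; in canonical form it is (not (2*val <= arr[acc] + 2)) or (2*arr[acc + 1] + 3*mem[val + 1] >= 2*q + 16 -> 3*acc < mem[3] + 4).
Before val := lim + 6: (not (2*lim <= arr[acc] - 10)) or (2*arr[acc + 1] + 3*mem[lim + 7] >= 2*q + 16 -> 3*acc < mem[3] + 4)
Before lim := q - 9: (not (2*q <= arr[acc] + 8)) or (2*arr[acc + 1] + 3*mem[q - 2] >= 2*q + 16 -> 3*acc < mem[3] + 4)
Before q := q + q: (not (4*q <= arr[acc] + 8)) or (2*arr[acc + 1] + 3*mem[2*q - 2] >= 4*q + 16 -> 3*acc < mem[3] + 4)
Answer: WP = (not (4*q <= arr[acc] + 8)) or (2*arr[acc + 1] + 3*mem[2*q - 2] >= 4*q + 16 -> 3*acc < mem[3] + 4)


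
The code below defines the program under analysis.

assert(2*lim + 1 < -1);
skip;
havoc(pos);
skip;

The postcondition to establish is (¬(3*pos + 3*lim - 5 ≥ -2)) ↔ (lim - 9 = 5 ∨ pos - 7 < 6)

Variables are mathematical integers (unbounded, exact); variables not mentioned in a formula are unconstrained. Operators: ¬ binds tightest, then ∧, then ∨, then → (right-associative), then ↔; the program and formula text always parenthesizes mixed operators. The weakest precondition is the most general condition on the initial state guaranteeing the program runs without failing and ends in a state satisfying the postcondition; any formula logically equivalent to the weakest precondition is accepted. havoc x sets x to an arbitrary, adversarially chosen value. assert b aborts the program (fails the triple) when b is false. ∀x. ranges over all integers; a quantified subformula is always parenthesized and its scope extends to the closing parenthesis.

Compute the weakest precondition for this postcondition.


Working backward. After the program, the postcondition (¬(3*pos + 3*lim - 5 ≥ -2)) ↔ (lim - 9 = 5 ∨ pos - 7 < 6) must hold; in canonical form it is (¬(3*lim + 3*pos ≥ 3)) ↔ (lim = 14 ∨ pos < 13).
Before skip: (¬(3*lim + 3*pos ≥ 3)) ↔ (lim = 14 ∨ pos < 13)
Before havoc pos: ∀pos_1. ((¬(3*lim + 3*pos_1 ≥ 3)) ↔ (lim = 14 ∨ pos_1 < 13))
Before skip: ∀pos_1. ((¬(3*lim + 3*pos_1 ≥ 3)) ↔ (lim = 14 ∨ pos_1 < 13))
Before assert 2*lim + 1 < -1: 2*lim < -2 ∧ (∀pos_1. ((¬(3*lim + 3*pos_1 ≥ 3)) ↔ (lim = 14 ∨ pos_1 < 13)))
Answer: WP = 2*lim < -2 ∧ (∀pos_1. ((¬(3*lim + 3*pos_1 ≥ 3)) ↔ (lim = 14 ∨ pos_1 < 13)))


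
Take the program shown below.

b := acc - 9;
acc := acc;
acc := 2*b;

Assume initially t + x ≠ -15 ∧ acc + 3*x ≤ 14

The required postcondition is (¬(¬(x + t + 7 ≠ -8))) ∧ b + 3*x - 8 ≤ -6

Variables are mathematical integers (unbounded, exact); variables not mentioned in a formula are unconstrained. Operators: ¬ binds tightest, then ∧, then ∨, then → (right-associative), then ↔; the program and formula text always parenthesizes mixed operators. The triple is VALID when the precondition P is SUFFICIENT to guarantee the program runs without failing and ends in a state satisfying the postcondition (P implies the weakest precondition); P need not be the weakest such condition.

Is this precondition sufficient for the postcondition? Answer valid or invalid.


Working backward. After the program, the postcondition (¬(¬(x + t + 7 ≠ -8))) ∧ b + 3*x - 8 ≤ -6 must hold; in canonical form it is t + x ≠ -15 ∧ b + 3*x ≤ 2.
Before acc := 2*b: t + x ≠ -15 ∧ b + 3*x ≤ 2
Before acc := acc: t + x ≠ -15 ∧ b + 3*x ≤ 2
Before b := acc - 9: t + x ≠ -15 ∧ acc + 3*x ≤ 11
The weakest precondition is t + x ≠ -15 ∧ acc + 3*x ≤ 11.
Check whether t + x ≠ -15 ∧ acc + 3*x ≤ 14 implies it.
Countermodel: at the initial state acc = 12, t = -14, x = 0, the precondition holds but the weakest precondition fails.
Answer: invalid
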